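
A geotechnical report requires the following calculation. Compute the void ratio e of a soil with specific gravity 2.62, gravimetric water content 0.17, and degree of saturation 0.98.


Result: 0.4545

Derivation:
Using the relation e = Gs * w / S
e = 2.62 * 0.17 / 0.98
e = 0.4545


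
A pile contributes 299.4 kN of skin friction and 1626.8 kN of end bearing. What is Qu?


Result: 1926.2 kN

Derivation:
Using Qu = Qf + Qb
Qu = 299.4 + 1626.8
Qu = 1926.2 kN


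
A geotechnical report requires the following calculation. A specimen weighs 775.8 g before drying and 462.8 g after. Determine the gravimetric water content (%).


Using w = (m_wet - m_dry) / m_dry * 100
m_wet - m_dry = 775.8 - 462.8 = 313.0 g
w = 313.0 / 462.8 * 100
w = 67.63 %


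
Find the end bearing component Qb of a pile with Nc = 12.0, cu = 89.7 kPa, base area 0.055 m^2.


Using Qb = Nc * cu * Ab
Qb = 12.0 * 89.7 * 0.055
Qb = 59.2 kN


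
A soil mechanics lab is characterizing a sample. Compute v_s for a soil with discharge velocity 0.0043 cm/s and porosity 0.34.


Result: 0.01265 cm/s

Derivation:
Using v_s = v_d / n
v_s = 0.0043 / 0.34
v_s = 0.01265 cm/s


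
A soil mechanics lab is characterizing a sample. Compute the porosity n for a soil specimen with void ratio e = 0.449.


Using the relation n = e / (1 + e)
n = 0.449 / (1 + 0.449)
n = 0.449 / 1.449
n = 0.3099


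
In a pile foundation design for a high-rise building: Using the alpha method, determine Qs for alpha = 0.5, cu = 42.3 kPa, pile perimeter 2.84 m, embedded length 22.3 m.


Using Qs = alpha * cu * perimeter * L
Qs = 0.5 * 42.3 * 2.84 * 22.3
Qs = 1339.47 kN


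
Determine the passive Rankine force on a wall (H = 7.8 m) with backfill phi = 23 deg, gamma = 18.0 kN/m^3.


Compute passive earth pressure coefficient:
Kp = tan^2(45 + phi/2) = tan^2(56.5) = 2.282623
Compute passive force:
Pp = 0.5 * Kp * gamma * H^2
Pp = 0.5 * 2.282623 * 18.0 * 7.8^2
Pp = 1249.87 kN/m


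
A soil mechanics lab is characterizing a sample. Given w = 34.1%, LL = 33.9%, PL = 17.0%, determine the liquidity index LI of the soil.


Result: 1.012

Derivation:
First compute the plasticity index:
PI = LL - PL = 33.9 - 17.0 = 16.9
Then compute the liquidity index:
LI = (w - PL) / PI
LI = (34.1 - 17.0) / 16.9
LI = 1.012


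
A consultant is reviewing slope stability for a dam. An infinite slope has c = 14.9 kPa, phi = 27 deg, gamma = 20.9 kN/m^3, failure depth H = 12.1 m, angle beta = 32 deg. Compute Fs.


Using Fs = c / (gamma*H*sin(beta)*cos(beta)) + tan(phi)/tan(beta)
Cohesion contribution = 14.9 / (20.9*12.1*sin(32)*cos(32))
Cohesion contribution = 0.131107
Friction contribution = tan(27)/tan(32) = 0.815411
Fs = 0.131107 + 0.815411
Fs = 0.947


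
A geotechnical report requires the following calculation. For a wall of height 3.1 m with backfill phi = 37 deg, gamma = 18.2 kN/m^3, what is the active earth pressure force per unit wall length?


Result: 21.74 kN/m

Derivation:
Compute active earth pressure coefficient:
Ka = tan^2(45 - phi/2) = tan^2(26.5) = 0.248584
Compute active force:
Pa = 0.5 * Ka * gamma * H^2
Pa = 0.5 * 0.248584 * 18.2 * 3.1^2
Pa = 21.74 kN/m


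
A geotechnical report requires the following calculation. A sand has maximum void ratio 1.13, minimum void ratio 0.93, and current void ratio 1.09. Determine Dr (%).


Result: 20.0 %

Derivation:
Using Dr = (e_max - e) / (e_max - e_min) * 100
e_max - e = 1.13 - 1.09 = 0.04
e_max - e_min = 1.13 - 0.93 = 0.2
Dr = 0.04 / 0.2 * 100
Dr = 20.0 %


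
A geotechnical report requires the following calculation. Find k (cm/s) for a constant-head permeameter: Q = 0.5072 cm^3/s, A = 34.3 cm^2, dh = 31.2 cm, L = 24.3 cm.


Compute hydraulic gradient:
i = dh / L = 31.2 / 24.3 = 1.28395
Then apply Darcy's law:
k = Q / (A * i)
k = 0.5072 / (34.3 * 1.28395)
k = 0.5072 / 44.0395
k = 0.011517 cm/s


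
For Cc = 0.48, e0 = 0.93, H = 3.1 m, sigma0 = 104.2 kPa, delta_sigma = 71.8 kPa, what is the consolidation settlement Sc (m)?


Using Sc = Cc * H / (1 + e0) * log10((sigma0 + delta_sigma) / sigma0)
Stress ratio = (104.2 + 71.8) / 104.2 = 1.68906
log10(1.68906) = 0.227645
Cc * H / (1 + e0) = 0.48 * 3.1 / (1 + 0.93) = 0.770984
Sc = 0.770984 * 0.227645
Sc = 0.1755 m


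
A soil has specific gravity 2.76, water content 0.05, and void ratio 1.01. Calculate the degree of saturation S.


Result: 0.1366

Derivation:
Using S = Gs * w / e
S = 2.76 * 0.05 / 1.01
S = 0.1366


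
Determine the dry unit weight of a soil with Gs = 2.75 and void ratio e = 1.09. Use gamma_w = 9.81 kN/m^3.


Using gamma_d = Gs * gamma_w / (1 + e)
gamma_d = 2.75 * 9.81 / (1 + 1.09)
gamma_d = 2.75 * 9.81 / 2.09
gamma_d = 12.908 kN/m^3


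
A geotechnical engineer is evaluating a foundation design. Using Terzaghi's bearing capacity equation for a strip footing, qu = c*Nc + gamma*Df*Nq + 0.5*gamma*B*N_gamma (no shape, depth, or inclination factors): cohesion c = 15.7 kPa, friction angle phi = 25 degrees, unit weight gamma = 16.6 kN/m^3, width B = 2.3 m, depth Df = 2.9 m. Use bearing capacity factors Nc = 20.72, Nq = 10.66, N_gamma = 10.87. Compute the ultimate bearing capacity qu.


Compute qu = c*Nc + gamma*Df*Nq + 0.5*gamma*B*N_gamma
Term 1: 15.7 * 20.72 = 325.304
Term 2: 16.6 * 2.9 * 10.66 = 513.1724
Term 3: 0.5 * 16.6 * 2.3 * 10.87 = 207.5083
qu = 325.304 + 513.1724 + 207.5083
qu = 1045.98 kPa


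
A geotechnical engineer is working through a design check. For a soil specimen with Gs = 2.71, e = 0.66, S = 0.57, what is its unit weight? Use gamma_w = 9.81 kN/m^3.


Using gamma = gamma_w * (Gs + S*e) / (1 + e)
Numerator: Gs + S*e = 2.71 + 0.57*0.66 = 3.0862
Denominator: 1 + e = 1 + 0.66 = 1.66
gamma = 9.81 * 3.0862 / 1.66
gamma = 18.238 kN/m^3


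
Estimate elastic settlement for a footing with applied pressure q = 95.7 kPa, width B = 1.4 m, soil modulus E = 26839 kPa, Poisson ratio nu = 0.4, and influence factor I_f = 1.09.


Result: 4.571 mm

Derivation:
Using Se = q * B * (1 - nu^2) * I_f / E
1 - nu^2 = 1 - 0.4^2 = 0.84
Se = 95.7 * 1.4 * 0.84 * 1.09 / 26839
Se = 0.004571 m
Convert to mm: Se = 0.004571 * 1000 = 4.571 mm


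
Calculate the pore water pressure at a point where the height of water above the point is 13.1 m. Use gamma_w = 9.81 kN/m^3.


Using u = gamma_w * h_w
u = 9.81 * 13.1
u = 128.51 kPa


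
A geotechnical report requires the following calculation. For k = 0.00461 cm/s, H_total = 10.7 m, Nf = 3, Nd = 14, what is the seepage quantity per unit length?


Convert k to m/s for unit consistency with H:
k = 0.00461 cm/s = 0.00461 / 100 m/s = 4.61e-05 m/s
Using q = k * H * Nf / Nd
Nf / Nd = 3 / 14 = 0.2143
q = 4.61e-05 * 10.7 * 0.2143
q = 0.0001057 m^3/s per m


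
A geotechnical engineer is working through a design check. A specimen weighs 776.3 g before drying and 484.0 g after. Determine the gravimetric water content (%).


Using w = (m_wet - m_dry) / m_dry * 100
m_wet - m_dry = 776.3 - 484.0 = 292.3 g
w = 292.3 / 484.0 * 100
w = 60.39 %


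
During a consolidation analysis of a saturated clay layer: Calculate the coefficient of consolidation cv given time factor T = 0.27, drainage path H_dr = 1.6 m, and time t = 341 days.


Result: 0.00203 m^2/day

Derivation:
Using cv = T * H_dr^2 / t
H_dr^2 = 1.6^2 = 2.56
cv = 0.27 * 2.56 / 341
cv = 0.00203 m^2/day


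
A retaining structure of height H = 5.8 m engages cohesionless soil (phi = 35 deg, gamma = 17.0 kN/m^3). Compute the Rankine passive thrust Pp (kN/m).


Result: 1055.17 kN/m

Derivation:
Compute passive earth pressure coefficient:
Kp = tan^2(45 + phi/2) = tan^2(62.5) = 3.690172
Compute passive force:
Pp = 0.5 * Kp * gamma * H^2
Pp = 0.5 * 3.690172 * 17.0 * 5.8^2
Pp = 1055.17 kN/m


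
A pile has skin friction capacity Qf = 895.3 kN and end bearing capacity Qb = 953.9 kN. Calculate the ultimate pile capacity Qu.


Using Qu = Qf + Qb
Qu = 895.3 + 953.9
Qu = 1849.2 kN


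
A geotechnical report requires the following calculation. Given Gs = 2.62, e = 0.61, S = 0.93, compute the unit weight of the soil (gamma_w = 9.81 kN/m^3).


Using gamma = gamma_w * (Gs + S*e) / (1 + e)
Numerator: Gs + S*e = 2.62 + 0.93*0.61 = 3.1873
Denominator: 1 + e = 1 + 0.61 = 1.61
gamma = 9.81 * 3.1873 / 1.61
gamma = 19.421 kN/m^3


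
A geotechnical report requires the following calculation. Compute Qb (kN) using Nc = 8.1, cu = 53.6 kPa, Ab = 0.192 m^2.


Using Qb = Nc * cu * Ab
Qb = 8.1 * 53.6 * 0.192
Qb = 83.36 kN


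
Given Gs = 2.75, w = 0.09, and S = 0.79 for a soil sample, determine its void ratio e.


Using the relation e = Gs * w / S
e = 2.75 * 0.09 / 0.79
e = 0.3133


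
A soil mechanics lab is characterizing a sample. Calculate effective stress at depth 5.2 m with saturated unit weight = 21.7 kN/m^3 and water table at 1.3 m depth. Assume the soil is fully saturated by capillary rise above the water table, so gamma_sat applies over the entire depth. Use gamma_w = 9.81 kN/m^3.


Total stress = gamma_sat * depth
sigma = 21.7 * 5.2 = 112.84 kPa
Pore water pressure u = gamma_w * (depth - d_wt)
u = 9.81 * (5.2 - 1.3) = 38.259 kPa
Effective stress = sigma - u
sigma' = 112.84 - 38.259 = 74.58 kPa


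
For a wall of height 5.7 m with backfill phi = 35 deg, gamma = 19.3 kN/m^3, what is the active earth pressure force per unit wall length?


Result: 84.96 kN/m

Derivation:
Compute active earth pressure coefficient:
Ka = tan^2(45 - phi/2) = tan^2(27.5) = 0.27099
Compute active force:
Pa = 0.5 * Ka * gamma * H^2
Pa = 0.5 * 0.27099 * 19.3 * 5.7^2
Pa = 84.96 kN/m


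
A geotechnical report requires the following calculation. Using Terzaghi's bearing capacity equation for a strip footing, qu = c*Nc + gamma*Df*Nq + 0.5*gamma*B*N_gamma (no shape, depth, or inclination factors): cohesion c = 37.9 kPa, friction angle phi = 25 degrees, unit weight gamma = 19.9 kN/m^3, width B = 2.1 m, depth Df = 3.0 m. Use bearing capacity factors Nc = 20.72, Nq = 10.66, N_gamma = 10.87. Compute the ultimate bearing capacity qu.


Compute qu = c*Nc + gamma*Df*Nq + 0.5*gamma*B*N_gamma
Term 1: 37.9 * 20.72 = 785.288
Term 2: 19.9 * 3.0 * 10.66 = 636.402
Term 3: 0.5 * 19.9 * 2.1 * 10.87 = 227.12865
qu = 785.288 + 636.402 + 227.12865
qu = 1648.82 kPa


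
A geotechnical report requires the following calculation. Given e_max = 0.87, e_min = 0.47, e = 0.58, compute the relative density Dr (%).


Result: 72.5 %

Derivation:
Using Dr = (e_max - e) / (e_max - e_min) * 100
e_max - e = 0.87 - 0.58 = 0.29
e_max - e_min = 0.87 - 0.47 = 0.4
Dr = 0.29 / 0.4 * 100
Dr = 72.5 %


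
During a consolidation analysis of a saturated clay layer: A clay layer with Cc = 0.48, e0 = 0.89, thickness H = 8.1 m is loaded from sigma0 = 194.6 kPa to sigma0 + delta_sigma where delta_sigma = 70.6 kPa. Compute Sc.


Using Sc = Cc * H / (1 + e0) * log10((sigma0 + delta_sigma) / sigma0)
Stress ratio = (194.6 + 70.6) / 194.6 = 1.3628
log10(1.3628) = 0.134431
Cc * H / (1 + e0) = 0.48 * 8.1 / (1 + 0.89) = 2.05714
Sc = 2.05714 * 0.134431
Sc = 0.2765 m


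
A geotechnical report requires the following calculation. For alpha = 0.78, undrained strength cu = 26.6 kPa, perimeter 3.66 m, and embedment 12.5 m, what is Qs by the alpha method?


Using Qs = alpha * cu * perimeter * L
Qs = 0.78 * 26.6 * 3.66 * 12.5
Qs = 949.22 kN


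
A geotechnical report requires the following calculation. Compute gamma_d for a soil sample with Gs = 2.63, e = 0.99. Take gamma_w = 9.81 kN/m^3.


Using gamma_d = Gs * gamma_w / (1 + e)
gamma_d = 2.63 * 9.81 / (1 + 0.99)
gamma_d = 2.63 * 9.81 / 1.99
gamma_d = 12.965 kN/m^3


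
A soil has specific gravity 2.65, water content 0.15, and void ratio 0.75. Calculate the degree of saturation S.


Result: 0.53

Derivation:
Using S = Gs * w / e
S = 2.65 * 0.15 / 0.75
S = 0.53


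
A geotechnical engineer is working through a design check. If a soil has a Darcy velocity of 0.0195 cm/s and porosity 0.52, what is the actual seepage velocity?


Result: 0.0375 cm/s

Derivation:
Using v_s = v_d / n
v_s = 0.0195 / 0.52
v_s = 0.0375 cm/s


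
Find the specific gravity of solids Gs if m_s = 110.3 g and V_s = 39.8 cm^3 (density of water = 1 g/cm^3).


Result: 2.771

Derivation:
Using Gs = m_s / (V_s * rho_w)
Since rho_w = 1 g/cm^3:
Gs = 110.3 / 39.8
Gs = 2.771


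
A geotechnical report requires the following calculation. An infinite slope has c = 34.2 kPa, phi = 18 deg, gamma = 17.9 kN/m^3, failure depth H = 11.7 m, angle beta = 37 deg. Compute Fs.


Using Fs = c / (gamma*H*sin(beta)*cos(beta)) + tan(phi)/tan(beta)
Cohesion contribution = 34.2 / (17.9*11.7*sin(37)*cos(37))
Cohesion contribution = 0.339763
Friction contribution = tan(18)/tan(37) = 0.431183
Fs = 0.339763 + 0.431183
Fs = 0.771


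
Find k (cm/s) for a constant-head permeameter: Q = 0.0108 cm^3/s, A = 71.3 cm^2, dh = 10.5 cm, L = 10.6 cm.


Compute hydraulic gradient:
i = dh / L = 10.5 / 10.6 = 0.990566
Then apply Darcy's law:
k = Q / (A * i)
k = 0.0108 / (71.3 * 0.990566)
k = 0.0108 / 70.6274
k = 0.000153 cm/s


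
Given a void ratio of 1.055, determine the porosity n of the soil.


Using the relation n = e / (1 + e)
n = 1.055 / (1 + 1.055)
n = 1.055 / 2.055
n = 0.5134


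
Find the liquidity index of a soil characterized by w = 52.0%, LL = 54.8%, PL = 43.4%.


First compute the plasticity index:
PI = LL - PL = 54.8 - 43.4 = 11.4
Then compute the liquidity index:
LI = (w - PL) / PI
LI = (52.0 - 43.4) / 11.4
LI = 0.754


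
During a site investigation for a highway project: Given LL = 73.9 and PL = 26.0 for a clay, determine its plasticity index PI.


Result: 47.9

Derivation:
Using PI = LL - PL
PI = 73.9 - 26.0
PI = 47.9


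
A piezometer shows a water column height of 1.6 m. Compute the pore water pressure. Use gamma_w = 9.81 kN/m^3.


Using u = gamma_w * h_w
u = 9.81 * 1.6
u = 15.7 kPa


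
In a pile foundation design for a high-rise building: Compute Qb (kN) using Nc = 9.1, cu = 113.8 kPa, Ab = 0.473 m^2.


Using Qb = Nc * cu * Ab
Qb = 9.1 * 113.8 * 0.473
Qb = 489.83 kN


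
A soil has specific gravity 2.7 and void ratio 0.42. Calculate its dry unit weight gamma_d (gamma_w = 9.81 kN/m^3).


Using gamma_d = Gs * gamma_w / (1 + e)
gamma_d = 2.7 * 9.81 / (1 + 0.42)
gamma_d = 2.7 * 9.81 / 1.42
gamma_d = 18.653 kN/m^3


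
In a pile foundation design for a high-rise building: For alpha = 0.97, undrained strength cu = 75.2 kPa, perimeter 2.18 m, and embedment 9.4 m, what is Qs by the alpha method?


Using Qs = alpha * cu * perimeter * L
Qs = 0.97 * 75.2 * 2.18 * 9.4
Qs = 1494.77 kN


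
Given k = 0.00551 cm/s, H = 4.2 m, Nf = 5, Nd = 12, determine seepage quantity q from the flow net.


Convert k to m/s for unit consistency with H:
k = 0.00551 cm/s = 0.00551 / 100 m/s = 5.51e-05 m/s
Using q = k * H * Nf / Nd
Nf / Nd = 5 / 12 = 0.4167
q = 5.51e-05 * 4.2 * 0.4167
q = 9.643e-05 m^3/s per m


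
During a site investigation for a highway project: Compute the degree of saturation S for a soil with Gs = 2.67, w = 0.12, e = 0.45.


Using S = Gs * w / e
S = 2.67 * 0.12 / 0.45
S = 0.712


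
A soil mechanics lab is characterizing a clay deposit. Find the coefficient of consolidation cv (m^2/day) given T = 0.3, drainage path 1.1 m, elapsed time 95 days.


Using cv = T * H_dr^2 / t
H_dr^2 = 1.1^2 = 1.21
cv = 0.3 * 1.21 / 95
cv = 0.00382 m^2/day


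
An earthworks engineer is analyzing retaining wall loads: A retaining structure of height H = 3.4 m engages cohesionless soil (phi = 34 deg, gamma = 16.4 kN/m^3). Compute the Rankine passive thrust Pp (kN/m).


Result: 335.29 kN/m

Derivation:
Compute passive earth pressure coefficient:
Kp = tan^2(45 + phi/2) = tan^2(62.0) = 3.537132
Compute passive force:
Pp = 0.5 * Kp * gamma * H^2
Pp = 0.5 * 3.537132 * 16.4 * 3.4^2
Pp = 335.29 kN/m


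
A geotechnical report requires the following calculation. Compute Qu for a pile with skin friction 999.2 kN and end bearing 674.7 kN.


Using Qu = Qf + Qb
Qu = 999.2 + 674.7
Qu = 1673.9 kN


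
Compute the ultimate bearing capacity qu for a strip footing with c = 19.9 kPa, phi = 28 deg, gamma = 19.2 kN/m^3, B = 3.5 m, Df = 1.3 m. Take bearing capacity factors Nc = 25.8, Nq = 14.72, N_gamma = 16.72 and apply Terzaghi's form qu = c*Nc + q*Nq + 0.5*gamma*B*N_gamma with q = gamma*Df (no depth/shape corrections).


Result: 1442.62 kPa

Derivation:
Compute qu = c*Nc + gamma*Df*Nq + 0.5*gamma*B*N_gamma
Term 1: 19.9 * 25.8 = 513.42
Term 2: 19.2 * 1.3 * 14.72 = 367.4112
Term 3: 0.5 * 19.2 * 3.5 * 16.72 = 561.792
qu = 513.42 + 367.4112 + 561.792
qu = 1442.62 kPa


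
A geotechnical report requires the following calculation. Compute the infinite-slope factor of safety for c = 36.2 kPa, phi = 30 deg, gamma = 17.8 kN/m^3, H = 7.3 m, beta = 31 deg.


Using Fs = c / (gamma*H*sin(beta)*cos(beta)) + tan(phi)/tan(beta)
Cohesion contribution = 36.2 / (17.8*7.3*sin(31)*cos(31))
Cohesion contribution = 0.631046
Friction contribution = tan(30)/tan(31) = 0.960872
Fs = 0.631046 + 0.960872
Fs = 1.592


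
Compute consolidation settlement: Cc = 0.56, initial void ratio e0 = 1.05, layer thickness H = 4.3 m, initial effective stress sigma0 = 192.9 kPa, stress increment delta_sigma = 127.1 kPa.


Using Sc = Cc * H / (1 + e0) * log10((sigma0 + delta_sigma) / sigma0)
Stress ratio = (192.9 + 127.1) / 192.9 = 1.65889
log10(1.65889) = 0.219818
Cc * H / (1 + e0) = 0.56 * 4.3 / (1 + 1.05) = 1.17463
Sc = 1.17463 * 0.219818
Sc = 0.2582 m


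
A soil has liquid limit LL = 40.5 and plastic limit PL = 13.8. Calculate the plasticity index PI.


Result: 26.7

Derivation:
Using PI = LL - PL
PI = 40.5 - 13.8
PI = 26.7


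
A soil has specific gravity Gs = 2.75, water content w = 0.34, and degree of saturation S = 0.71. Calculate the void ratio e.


Using the relation e = Gs * w / S
e = 2.75 * 0.34 / 0.71
e = 1.3169


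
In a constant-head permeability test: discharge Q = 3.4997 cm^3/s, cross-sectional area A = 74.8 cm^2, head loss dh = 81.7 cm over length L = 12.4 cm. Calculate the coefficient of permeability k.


Compute hydraulic gradient:
i = dh / L = 81.7 / 12.4 = 6.58871
Then apply Darcy's law:
k = Q / (A * i)
k = 3.4997 / (74.8 * 6.58871)
k = 3.4997 / 492.835
k = 0.007101 cm/s


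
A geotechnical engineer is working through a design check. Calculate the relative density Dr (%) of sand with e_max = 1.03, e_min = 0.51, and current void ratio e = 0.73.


Result: 57.69 %

Derivation:
Using Dr = (e_max - e) / (e_max - e_min) * 100
e_max - e = 1.03 - 0.73 = 0.3
e_max - e_min = 1.03 - 0.51 = 0.52
Dr = 0.3 / 0.52 * 100
Dr = 57.69 %


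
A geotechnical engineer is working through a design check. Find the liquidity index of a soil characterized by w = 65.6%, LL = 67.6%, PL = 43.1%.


First compute the plasticity index:
PI = LL - PL = 67.6 - 43.1 = 24.5
Then compute the liquidity index:
LI = (w - PL) / PI
LI = (65.6 - 43.1) / 24.5
LI = 0.918


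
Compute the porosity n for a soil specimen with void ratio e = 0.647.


Result: 0.3928

Derivation:
Using the relation n = e / (1 + e)
n = 0.647 / (1 + 0.647)
n = 0.647 / 1.647
n = 0.3928


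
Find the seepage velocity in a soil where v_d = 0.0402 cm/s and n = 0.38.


Using v_s = v_d / n
v_s = 0.0402 / 0.38
v_s = 0.10579 cm/s


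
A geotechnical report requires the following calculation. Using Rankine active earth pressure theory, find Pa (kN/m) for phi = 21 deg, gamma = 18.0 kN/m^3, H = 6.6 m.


Result: 185.18 kN/m

Derivation:
Compute active earth pressure coefficient:
Ka = tan^2(45 - phi/2) = tan^2(34.5) = 0.472355
Compute active force:
Pa = 0.5 * Ka * gamma * H^2
Pa = 0.5 * 0.472355 * 18.0 * 6.6^2
Pa = 185.18 kN/m


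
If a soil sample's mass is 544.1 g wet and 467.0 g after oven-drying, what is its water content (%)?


Result: 16.51 %

Derivation:
Using w = (m_wet - m_dry) / m_dry * 100
m_wet - m_dry = 544.1 - 467.0 = 77.1 g
w = 77.1 / 467.0 * 100
w = 16.51 %


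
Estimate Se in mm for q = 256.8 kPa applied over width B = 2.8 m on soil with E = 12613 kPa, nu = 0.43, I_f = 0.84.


Using Se = q * B * (1 - nu^2) * I_f / E
1 - nu^2 = 1 - 0.43^2 = 0.8151
Se = 256.8 * 2.8 * 0.8151 * 0.84 / 12613
Se = 0.039032 m
Convert to mm: Se = 0.039032 * 1000 = 39.032 mm


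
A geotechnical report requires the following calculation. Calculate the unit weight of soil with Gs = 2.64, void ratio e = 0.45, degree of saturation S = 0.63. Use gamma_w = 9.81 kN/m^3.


Result: 19.779 kN/m^3

Derivation:
Using gamma = gamma_w * (Gs + S*e) / (1 + e)
Numerator: Gs + S*e = 2.64 + 0.63*0.45 = 2.9235
Denominator: 1 + e = 1 + 0.45 = 1.45
gamma = 9.81 * 2.9235 / 1.45
gamma = 19.779 kN/m^3


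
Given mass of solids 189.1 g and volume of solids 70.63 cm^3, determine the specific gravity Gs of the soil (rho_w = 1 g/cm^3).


Using Gs = m_s / (V_s * rho_w)
Since rho_w = 1 g/cm^3:
Gs = 189.1 / 70.63
Gs = 2.677


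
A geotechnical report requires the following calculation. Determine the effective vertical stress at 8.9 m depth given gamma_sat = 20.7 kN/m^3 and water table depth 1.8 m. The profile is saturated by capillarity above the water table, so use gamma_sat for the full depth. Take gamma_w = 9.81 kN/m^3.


Result: 114.58 kPa

Derivation:
Total stress = gamma_sat * depth
sigma = 20.7 * 8.9 = 184.23 kPa
Pore water pressure u = gamma_w * (depth - d_wt)
u = 9.81 * (8.9 - 1.8) = 69.651 kPa
Effective stress = sigma - u
sigma' = 184.23 - 69.651 = 114.58 kPa


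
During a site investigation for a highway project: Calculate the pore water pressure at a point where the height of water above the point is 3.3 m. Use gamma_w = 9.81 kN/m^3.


Using u = gamma_w * h_w
u = 9.81 * 3.3
u = 32.37 kPa


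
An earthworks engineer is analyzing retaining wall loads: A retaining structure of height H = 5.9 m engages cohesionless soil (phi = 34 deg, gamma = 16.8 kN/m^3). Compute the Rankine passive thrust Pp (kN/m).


Result: 1034.27 kN/m

Derivation:
Compute passive earth pressure coefficient:
Kp = tan^2(45 + phi/2) = tan^2(62.0) = 3.537132
Compute passive force:
Pp = 0.5 * Kp * gamma * H^2
Pp = 0.5 * 3.537132 * 16.8 * 5.9^2
Pp = 1034.27 kN/m


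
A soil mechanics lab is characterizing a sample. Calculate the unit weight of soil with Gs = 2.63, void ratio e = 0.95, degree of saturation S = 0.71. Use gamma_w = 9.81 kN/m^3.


Result: 16.624 kN/m^3

Derivation:
Using gamma = gamma_w * (Gs + S*e) / (1 + e)
Numerator: Gs + S*e = 2.63 + 0.71*0.95 = 3.3045
Denominator: 1 + e = 1 + 0.95 = 1.95
gamma = 9.81 * 3.3045 / 1.95
gamma = 16.624 kN/m^3


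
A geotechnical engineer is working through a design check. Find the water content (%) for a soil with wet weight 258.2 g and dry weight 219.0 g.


Using w = (m_wet - m_dry) / m_dry * 100
m_wet - m_dry = 258.2 - 219.0 = 39.2 g
w = 39.2 / 219.0 * 100
w = 17.9 %


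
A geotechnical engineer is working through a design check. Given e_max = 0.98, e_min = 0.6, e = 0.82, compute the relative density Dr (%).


Using Dr = (e_max - e) / (e_max - e_min) * 100
e_max - e = 0.98 - 0.82 = 0.16
e_max - e_min = 0.98 - 0.6 = 0.38
Dr = 0.16 / 0.38 * 100
Dr = 42.11 %


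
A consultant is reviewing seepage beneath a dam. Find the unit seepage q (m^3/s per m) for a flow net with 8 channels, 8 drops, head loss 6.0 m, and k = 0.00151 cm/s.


Convert k to m/s for unit consistency with H:
k = 0.00151 cm/s = 0.00151 / 100 m/s = 1.51e-05 m/s
Using q = k * H * Nf / Nd
Nf / Nd = 8 / 8 = 1.0
q = 1.51e-05 * 6.0 * 1.0
q = 9.06e-05 m^3/s per m


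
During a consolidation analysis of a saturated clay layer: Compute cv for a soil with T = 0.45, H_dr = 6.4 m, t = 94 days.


Result: 0.19609 m^2/day

Derivation:
Using cv = T * H_dr^2 / t
H_dr^2 = 6.4^2 = 40.96
cv = 0.45 * 40.96 / 94
cv = 0.19609 m^2/day


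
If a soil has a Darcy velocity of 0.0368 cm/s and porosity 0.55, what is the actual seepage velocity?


Using v_s = v_d / n
v_s = 0.0368 / 0.55
v_s = 0.06691 cm/s


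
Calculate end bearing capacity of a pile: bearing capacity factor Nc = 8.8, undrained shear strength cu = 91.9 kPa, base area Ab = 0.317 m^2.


Result: 256.36 kN

Derivation:
Using Qb = Nc * cu * Ab
Qb = 8.8 * 91.9 * 0.317
Qb = 256.36 kN


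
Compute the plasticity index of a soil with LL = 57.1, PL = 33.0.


Using PI = LL - PL
PI = 57.1 - 33.0
PI = 24.1


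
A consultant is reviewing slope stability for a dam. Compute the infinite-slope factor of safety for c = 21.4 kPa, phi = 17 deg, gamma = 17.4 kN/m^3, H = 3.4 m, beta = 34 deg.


Using Fs = c / (gamma*H*sin(beta)*cos(beta)) + tan(phi)/tan(beta)
Cohesion contribution = 21.4 / (17.4*3.4*sin(34)*cos(34))
Cohesion contribution = 0.780279
Friction contribution = tan(17)/tan(34) = 0.453264
Fs = 0.780279 + 0.453264
Fs = 1.234


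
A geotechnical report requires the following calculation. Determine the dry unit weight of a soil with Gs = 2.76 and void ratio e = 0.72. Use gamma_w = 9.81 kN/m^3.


Using gamma_d = Gs * gamma_w / (1 + e)
gamma_d = 2.76 * 9.81 / (1 + 0.72)
gamma_d = 2.76 * 9.81 / 1.72
gamma_d = 15.742 kN/m^3


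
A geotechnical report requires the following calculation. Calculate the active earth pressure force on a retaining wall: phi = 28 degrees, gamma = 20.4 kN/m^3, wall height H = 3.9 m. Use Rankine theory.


Compute active earth pressure coefficient:
Ka = tan^2(45 - phi/2) = tan^2(31.0) = 0.361033
Compute active force:
Pa = 0.5 * Ka * gamma * H^2
Pa = 0.5 * 0.361033 * 20.4 * 3.9^2
Pa = 56.01 kN/m


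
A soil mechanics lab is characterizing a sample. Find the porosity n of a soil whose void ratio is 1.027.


Using the relation n = e / (1 + e)
n = 1.027 / (1 + 1.027)
n = 1.027 / 2.027
n = 0.5067


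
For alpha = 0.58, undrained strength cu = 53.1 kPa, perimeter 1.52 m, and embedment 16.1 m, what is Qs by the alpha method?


Result: 753.69 kN

Derivation:
Using Qs = alpha * cu * perimeter * L
Qs = 0.58 * 53.1 * 1.52 * 16.1
Qs = 753.69 kN


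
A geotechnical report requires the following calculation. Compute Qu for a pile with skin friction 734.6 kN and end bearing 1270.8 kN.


Using Qu = Qf + Qb
Qu = 734.6 + 1270.8
Qu = 2005.4 kN


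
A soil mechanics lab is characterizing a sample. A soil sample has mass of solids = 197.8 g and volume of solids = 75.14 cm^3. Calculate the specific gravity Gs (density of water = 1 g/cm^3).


Using Gs = m_s / (V_s * rho_w)
Since rho_w = 1 g/cm^3:
Gs = 197.8 / 75.14
Gs = 2.632


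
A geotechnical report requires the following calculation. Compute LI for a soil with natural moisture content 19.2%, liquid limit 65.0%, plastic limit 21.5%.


Result: -0.053

Derivation:
First compute the plasticity index:
PI = LL - PL = 65.0 - 21.5 = 43.5
Then compute the liquidity index:
LI = (w - PL) / PI
LI = (19.2 - 21.5) / 43.5
LI = -0.053


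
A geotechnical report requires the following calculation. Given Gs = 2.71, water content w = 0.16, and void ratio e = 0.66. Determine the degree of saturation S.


Result: 0.657

Derivation:
Using S = Gs * w / e
S = 2.71 * 0.16 / 0.66
S = 0.657


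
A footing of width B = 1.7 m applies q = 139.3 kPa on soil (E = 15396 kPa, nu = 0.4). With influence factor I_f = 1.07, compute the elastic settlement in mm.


Using Se = q * B * (1 - nu^2) * I_f / E
1 - nu^2 = 1 - 0.4^2 = 0.84
Se = 139.3 * 1.7 * 0.84 * 1.07 / 15396
Se = 0.013825 m
Convert to mm: Se = 0.013825 * 1000 = 13.825 mm


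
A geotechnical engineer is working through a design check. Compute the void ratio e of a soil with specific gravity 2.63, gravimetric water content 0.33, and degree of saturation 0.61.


Using the relation e = Gs * w / S
e = 2.63 * 0.33 / 0.61
e = 1.4228


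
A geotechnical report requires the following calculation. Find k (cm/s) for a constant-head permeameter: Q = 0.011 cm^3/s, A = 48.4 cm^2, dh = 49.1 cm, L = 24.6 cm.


Result: 0.000114 cm/s

Derivation:
Compute hydraulic gradient:
i = dh / L = 49.1 / 24.6 = 1.99593
Then apply Darcy's law:
k = Q / (A * i)
k = 0.011 / (48.4 * 1.99593)
k = 0.011 / 96.6033
k = 0.000114 cm/s


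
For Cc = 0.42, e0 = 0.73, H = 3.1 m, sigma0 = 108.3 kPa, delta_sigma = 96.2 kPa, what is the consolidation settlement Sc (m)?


Result: 0.2078 m

Derivation:
Using Sc = Cc * H / (1 + e0) * log10((sigma0 + delta_sigma) / sigma0)
Stress ratio = (108.3 + 96.2) / 108.3 = 1.88827
log10(1.88827) = 0.276065
Cc * H / (1 + e0) = 0.42 * 3.1 / (1 + 0.73) = 0.752601
Sc = 0.752601 * 0.276065
Sc = 0.2078 m


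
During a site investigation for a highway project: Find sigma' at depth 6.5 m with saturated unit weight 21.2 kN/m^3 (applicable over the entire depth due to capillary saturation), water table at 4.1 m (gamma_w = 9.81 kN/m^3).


Total stress = gamma_sat * depth
sigma = 21.2 * 6.5 = 137.8 kPa
Pore water pressure u = gamma_w * (depth - d_wt)
u = 9.81 * (6.5 - 4.1) = 23.544 kPa
Effective stress = sigma - u
sigma' = 137.8 - 23.544 = 114.26 kPa


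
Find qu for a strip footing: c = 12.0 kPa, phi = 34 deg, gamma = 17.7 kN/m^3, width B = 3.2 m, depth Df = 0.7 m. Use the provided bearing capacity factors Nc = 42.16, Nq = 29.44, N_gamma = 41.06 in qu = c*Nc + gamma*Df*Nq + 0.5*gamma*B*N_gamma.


Compute qu = c*Nc + gamma*Df*Nq + 0.5*gamma*B*N_gamma
Term 1: 12.0 * 42.16 = 505.92
Term 2: 17.7 * 0.7 * 29.44 = 364.7616
Term 3: 0.5 * 17.7 * 3.2 * 41.06 = 1162.8192
qu = 505.92 + 364.7616 + 1162.8192
qu = 2033.5 kPa


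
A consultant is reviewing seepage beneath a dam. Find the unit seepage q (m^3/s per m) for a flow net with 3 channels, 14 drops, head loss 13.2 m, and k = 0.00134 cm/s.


Result: 3.79e-05 m^3/s per m

Derivation:
Convert k to m/s for unit consistency with H:
k = 0.00134 cm/s = 0.00134 / 100 m/s = 1.34e-05 m/s
Using q = k * H * Nf / Nd
Nf / Nd = 3 / 14 = 0.2143
q = 1.34e-05 * 13.2 * 0.2143
q = 3.79e-05 m^3/s per m


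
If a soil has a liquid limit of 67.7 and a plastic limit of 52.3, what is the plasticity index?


Using PI = LL - PL
PI = 67.7 - 52.3
PI = 15.4


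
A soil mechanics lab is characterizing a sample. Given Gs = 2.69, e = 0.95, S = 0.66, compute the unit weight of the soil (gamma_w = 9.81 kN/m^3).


Using gamma = gamma_w * (Gs + S*e) / (1 + e)
Numerator: Gs + S*e = 2.69 + 0.66*0.95 = 3.317
Denominator: 1 + e = 1 + 0.95 = 1.95
gamma = 9.81 * 3.317 / 1.95
gamma = 16.687 kN/m^3


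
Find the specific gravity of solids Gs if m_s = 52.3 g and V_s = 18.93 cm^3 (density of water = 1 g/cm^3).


Result: 2.763

Derivation:
Using Gs = m_s / (V_s * rho_w)
Since rho_w = 1 g/cm^3:
Gs = 52.3 / 18.93
Gs = 2.763


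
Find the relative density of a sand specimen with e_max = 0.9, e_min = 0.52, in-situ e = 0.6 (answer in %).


Result: 78.95 %

Derivation:
Using Dr = (e_max - e) / (e_max - e_min) * 100
e_max - e = 0.9 - 0.6 = 0.3
e_max - e_min = 0.9 - 0.52 = 0.38
Dr = 0.3 / 0.38 * 100
Dr = 78.95 %


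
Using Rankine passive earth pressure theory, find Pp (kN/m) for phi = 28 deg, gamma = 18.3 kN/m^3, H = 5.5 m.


Compute passive earth pressure coefficient:
Kp = tan^2(45 + phi/2) = tan^2(59.0) = 2.769826
Compute passive force:
Pp = 0.5 * Kp * gamma * H^2
Pp = 0.5 * 2.769826 * 18.3 * 5.5^2
Pp = 766.65 kN/m


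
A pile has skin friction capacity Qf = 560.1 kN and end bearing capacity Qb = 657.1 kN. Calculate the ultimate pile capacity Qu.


Using Qu = Qf + Qb
Qu = 560.1 + 657.1
Qu = 1217.2 kN


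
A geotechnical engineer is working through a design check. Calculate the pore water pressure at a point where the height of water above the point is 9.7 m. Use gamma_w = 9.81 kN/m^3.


Using u = gamma_w * h_w
u = 9.81 * 9.7
u = 95.16 kPa


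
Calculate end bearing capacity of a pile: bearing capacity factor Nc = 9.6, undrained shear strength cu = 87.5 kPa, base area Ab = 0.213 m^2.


Using Qb = Nc * cu * Ab
Qb = 9.6 * 87.5 * 0.213
Qb = 178.92 kN


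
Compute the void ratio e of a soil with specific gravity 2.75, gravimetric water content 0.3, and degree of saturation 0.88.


Using the relation e = Gs * w / S
e = 2.75 * 0.3 / 0.88
e = 0.9375


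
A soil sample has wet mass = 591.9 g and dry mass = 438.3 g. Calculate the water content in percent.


Result: 35.04 %

Derivation:
Using w = (m_wet - m_dry) / m_dry * 100
m_wet - m_dry = 591.9 - 438.3 = 153.6 g
w = 153.6 / 438.3 * 100
w = 35.04 %


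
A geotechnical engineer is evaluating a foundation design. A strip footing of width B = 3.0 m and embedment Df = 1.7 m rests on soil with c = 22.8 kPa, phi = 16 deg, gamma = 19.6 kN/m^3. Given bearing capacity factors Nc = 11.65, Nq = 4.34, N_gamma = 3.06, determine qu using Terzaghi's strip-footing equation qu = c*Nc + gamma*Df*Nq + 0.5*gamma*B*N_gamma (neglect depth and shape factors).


Result: 500.19 kPa

Derivation:
Compute qu = c*Nc + gamma*Df*Nq + 0.5*gamma*B*N_gamma
Term 1: 22.8 * 11.65 = 265.62
Term 2: 19.6 * 1.7 * 4.34 = 144.6088
Term 3: 0.5 * 19.6 * 3.0 * 3.06 = 89.964
qu = 265.62 + 144.6088 + 89.964
qu = 500.19 kPa


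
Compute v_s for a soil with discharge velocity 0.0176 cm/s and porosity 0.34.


Result: 0.05176 cm/s

Derivation:
Using v_s = v_d / n
v_s = 0.0176 / 0.34
v_s = 0.05176 cm/s


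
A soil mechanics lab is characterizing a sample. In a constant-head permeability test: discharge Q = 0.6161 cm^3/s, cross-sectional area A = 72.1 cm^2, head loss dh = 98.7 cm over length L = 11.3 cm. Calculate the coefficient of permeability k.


Compute hydraulic gradient:
i = dh / L = 98.7 / 11.3 = 8.73451
Then apply Darcy's law:
k = Q / (A * i)
k = 0.6161 / (72.1 * 8.73451)
k = 0.6161 / 629.758
k = 0.000978 cm/s


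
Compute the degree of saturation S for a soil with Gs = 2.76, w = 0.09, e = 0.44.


Using S = Gs * w / e
S = 2.76 * 0.09 / 0.44
S = 0.5645


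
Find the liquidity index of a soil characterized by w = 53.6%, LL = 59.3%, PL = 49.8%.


Result: 0.4

Derivation:
First compute the plasticity index:
PI = LL - PL = 59.3 - 49.8 = 9.5
Then compute the liquidity index:
LI = (w - PL) / PI
LI = (53.6 - 49.8) / 9.5
LI = 0.4


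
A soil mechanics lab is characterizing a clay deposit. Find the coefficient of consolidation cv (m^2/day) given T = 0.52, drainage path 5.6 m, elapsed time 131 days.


Using cv = T * H_dr^2 / t
H_dr^2 = 5.6^2 = 31.36
cv = 0.52 * 31.36 / 131
cv = 0.12448 m^2/day


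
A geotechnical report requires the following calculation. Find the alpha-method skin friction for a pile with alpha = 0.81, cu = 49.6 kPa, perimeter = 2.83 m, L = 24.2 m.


Using Qs = alpha * cu * perimeter * L
Qs = 0.81 * 49.6 * 2.83 * 24.2
Qs = 2751.49 kN


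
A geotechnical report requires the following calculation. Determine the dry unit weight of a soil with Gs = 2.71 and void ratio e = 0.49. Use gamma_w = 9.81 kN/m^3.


Using gamma_d = Gs * gamma_w / (1 + e)
gamma_d = 2.71 * 9.81 / (1 + 0.49)
gamma_d = 2.71 * 9.81 / 1.49
gamma_d = 17.842 kN/m^3


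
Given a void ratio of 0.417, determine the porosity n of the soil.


Using the relation n = e / (1 + e)
n = 0.417 / (1 + 0.417)
n = 0.417 / 1.417
n = 0.2943


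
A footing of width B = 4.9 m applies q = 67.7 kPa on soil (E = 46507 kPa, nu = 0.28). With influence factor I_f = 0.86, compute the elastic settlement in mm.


Using Se = q * B * (1 - nu^2) * I_f / E
1 - nu^2 = 1 - 0.28^2 = 0.9216
Se = 67.7 * 4.9 * 0.9216 * 0.86 / 46507
Se = 0.005653 m
Convert to mm: Se = 0.005653 * 1000 = 5.653 mm


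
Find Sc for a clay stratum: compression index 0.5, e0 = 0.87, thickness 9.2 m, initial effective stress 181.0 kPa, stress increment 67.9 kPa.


Using Sc = Cc * H / (1 + e0) * log10((sigma0 + delta_sigma) / sigma0)
Stress ratio = (181.0 + 67.9) / 181.0 = 1.37514
log10(1.37514) = 0.138346
Cc * H / (1 + e0) = 0.5 * 9.2 / (1 + 0.87) = 2.45989
Sc = 2.45989 * 0.138346
Sc = 0.3403 m


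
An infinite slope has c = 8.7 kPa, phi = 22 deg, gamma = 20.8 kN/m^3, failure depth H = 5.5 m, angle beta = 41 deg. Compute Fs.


Result: 0.618

Derivation:
Using Fs = c / (gamma*H*sin(beta)*cos(beta)) + tan(phi)/tan(beta)
Cohesion contribution = 8.7 / (20.8*5.5*sin(41)*cos(41))
Cohesion contribution = 0.153593
Friction contribution = tan(22)/tan(41) = 0.464779
Fs = 0.153593 + 0.464779
Fs = 0.618


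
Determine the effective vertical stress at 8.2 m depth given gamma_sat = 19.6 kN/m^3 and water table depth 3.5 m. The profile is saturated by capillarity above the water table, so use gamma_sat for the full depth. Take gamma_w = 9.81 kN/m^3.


Result: 114.61 kPa

Derivation:
Total stress = gamma_sat * depth
sigma = 19.6 * 8.2 = 160.72 kPa
Pore water pressure u = gamma_w * (depth - d_wt)
u = 9.81 * (8.2 - 3.5) = 46.107 kPa
Effective stress = sigma - u
sigma' = 160.72 - 46.107 = 114.61 kPa


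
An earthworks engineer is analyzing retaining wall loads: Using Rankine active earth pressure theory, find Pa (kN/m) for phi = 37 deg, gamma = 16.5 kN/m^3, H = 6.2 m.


Compute active earth pressure coefficient:
Ka = tan^2(45 - phi/2) = tan^2(26.5) = 0.248584
Compute active force:
Pa = 0.5 * Ka * gamma * H^2
Pa = 0.5 * 0.248584 * 16.5 * 6.2^2
Pa = 78.83 kN/m


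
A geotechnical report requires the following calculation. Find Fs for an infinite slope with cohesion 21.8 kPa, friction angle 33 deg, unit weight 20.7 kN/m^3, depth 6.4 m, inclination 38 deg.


Using Fs = c / (gamma*H*sin(beta)*cos(beta)) + tan(phi)/tan(beta)
Cohesion contribution = 21.8 / (20.7*6.4*sin(38)*cos(38))
Cohesion contribution = 0.339181
Friction contribution = tan(33)/tan(38) = 0.831204
Fs = 0.339181 + 0.831204
Fs = 1.17


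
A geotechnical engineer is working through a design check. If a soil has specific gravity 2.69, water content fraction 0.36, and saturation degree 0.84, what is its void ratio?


Using the relation e = Gs * w / S
e = 2.69 * 0.36 / 0.84
e = 1.1529


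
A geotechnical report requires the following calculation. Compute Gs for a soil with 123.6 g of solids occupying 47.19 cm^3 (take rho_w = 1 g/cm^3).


Result: 2.619

Derivation:
Using Gs = m_s / (V_s * rho_w)
Since rho_w = 1 g/cm^3:
Gs = 123.6 / 47.19
Gs = 2.619


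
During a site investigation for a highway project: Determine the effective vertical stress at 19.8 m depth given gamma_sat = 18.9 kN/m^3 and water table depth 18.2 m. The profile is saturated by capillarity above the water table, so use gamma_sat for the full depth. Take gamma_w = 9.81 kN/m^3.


Result: 358.52 kPa

Derivation:
Total stress = gamma_sat * depth
sigma = 18.9 * 19.8 = 374.22 kPa
Pore water pressure u = gamma_w * (depth - d_wt)
u = 9.81 * (19.8 - 18.2) = 15.696 kPa
Effective stress = sigma - u
sigma' = 374.22 - 15.696 = 358.52 kPa


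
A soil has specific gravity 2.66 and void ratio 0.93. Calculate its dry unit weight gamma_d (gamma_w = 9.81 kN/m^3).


Using gamma_d = Gs * gamma_w / (1 + e)
gamma_d = 2.66 * 9.81 / (1 + 0.93)
gamma_d = 2.66 * 9.81 / 1.93
gamma_d = 13.521 kN/m^3


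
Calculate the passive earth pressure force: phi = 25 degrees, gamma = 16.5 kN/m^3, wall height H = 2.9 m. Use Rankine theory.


Compute passive earth pressure coefficient:
Kp = tan^2(45 + phi/2) = tan^2(57.5) = 2.463913
Compute passive force:
Pp = 0.5 * Kp * gamma * H^2
Pp = 0.5 * 2.463913 * 16.5 * 2.9^2
Pp = 170.95 kN/m


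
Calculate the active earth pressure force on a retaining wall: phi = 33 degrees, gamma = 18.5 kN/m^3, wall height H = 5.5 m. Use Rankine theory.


Result: 82.49 kN/m

Derivation:
Compute active earth pressure coefficient:
Ka = tan^2(45 - phi/2) = tan^2(28.5) = 0.294801
Compute active force:
Pa = 0.5 * Ka * gamma * H^2
Pa = 0.5 * 0.294801 * 18.5 * 5.5^2
Pa = 82.49 kN/m


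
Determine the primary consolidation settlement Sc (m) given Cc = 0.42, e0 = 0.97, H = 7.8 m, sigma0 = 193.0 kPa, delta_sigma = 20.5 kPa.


Using Sc = Cc * H / (1 + e0) * log10((sigma0 + delta_sigma) / sigma0)
Stress ratio = (193.0 + 20.5) / 193.0 = 1.10622
log10(1.10622) = 0.0438406
Cc * H / (1 + e0) = 0.42 * 7.8 / (1 + 0.97) = 1.66294
Sc = 1.66294 * 0.0438406
Sc = 0.0729 m


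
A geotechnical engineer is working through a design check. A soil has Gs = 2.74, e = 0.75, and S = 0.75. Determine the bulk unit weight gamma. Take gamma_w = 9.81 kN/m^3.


Using gamma = gamma_w * (Gs + S*e) / (1 + e)
Numerator: Gs + S*e = 2.74 + 0.75*0.75 = 3.3025
Denominator: 1 + e = 1 + 0.75 = 1.75
gamma = 9.81 * 3.3025 / 1.75
gamma = 18.513 kN/m^3
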